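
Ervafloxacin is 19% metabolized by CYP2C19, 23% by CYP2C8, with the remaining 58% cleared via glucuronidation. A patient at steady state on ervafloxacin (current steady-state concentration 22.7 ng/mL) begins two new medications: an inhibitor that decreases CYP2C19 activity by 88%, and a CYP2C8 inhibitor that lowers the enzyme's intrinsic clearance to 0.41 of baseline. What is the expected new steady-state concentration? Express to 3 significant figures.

The CYP2C19 pathway (19% of clearance) falls to 0.12× activity: 0.19 × 0.12 = 0.0228.
The CYP2C8 pathway (23% of clearance) is reduced to 0.41× activity: 0.23 × 0.41 = 0.0943.
Non-CYP routes (58%) are unchanged.
New clearance relative to baseline: 0.0228 + 0.0943 + 0.58 = 0.6971.
New steady-state concentration = 22.7 / 0.6971 = 32.6 ng/mL (concentration scales inversely with clearance).

32.6 ng/mL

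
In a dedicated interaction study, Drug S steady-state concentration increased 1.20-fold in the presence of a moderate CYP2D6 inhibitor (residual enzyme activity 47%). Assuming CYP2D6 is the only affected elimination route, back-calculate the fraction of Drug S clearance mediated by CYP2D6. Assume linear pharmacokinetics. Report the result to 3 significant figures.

0.314

Let x = fm,CYP2D6. Because steady-state concentration ∝ 1/CL, relative clearance fell to 1/1.20 = 0.8333.
Setting x·0.47 + (1 − x) = 0.8333 and solving: x = (0.8333 − 1)/(0.47 − 1) = 0.314.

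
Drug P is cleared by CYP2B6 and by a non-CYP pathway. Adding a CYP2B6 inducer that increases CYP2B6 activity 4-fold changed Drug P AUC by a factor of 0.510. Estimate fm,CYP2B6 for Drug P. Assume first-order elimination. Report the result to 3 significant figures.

0.320

Write x for the fraction cleared via CYP2B6. The observed AUC change means clearance rose to 1/0.510 = 1.961 of baseline.
Setting x·4 + (1 − x) = 1.961 and solving: x = (1.961 − 1)/(4 − 1) = 0.320.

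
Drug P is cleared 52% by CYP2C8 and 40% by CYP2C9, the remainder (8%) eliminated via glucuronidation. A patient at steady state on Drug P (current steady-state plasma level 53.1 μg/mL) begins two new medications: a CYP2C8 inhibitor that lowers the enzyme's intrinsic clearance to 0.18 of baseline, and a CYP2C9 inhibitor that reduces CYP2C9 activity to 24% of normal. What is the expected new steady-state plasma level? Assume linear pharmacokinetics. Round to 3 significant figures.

The CYP2C8 pathway (52% of clearance) drops to 0.18× activity: 0.52 × 0.18 = 0.0936.
The CYP2C9 pathway (40% of clearance) drops to 0.24× activity: 0.4 × 0.24 = 0.096.
Non-CYP routes (8%) are unchanged.
CL_new/CL_old = 0.0936 + 0.096 + 0.08 = 0.2696.
Dividing the baseline by the relative clearance: 53.1 / 0.2696 = 197 μg/mL.

197 μg/mL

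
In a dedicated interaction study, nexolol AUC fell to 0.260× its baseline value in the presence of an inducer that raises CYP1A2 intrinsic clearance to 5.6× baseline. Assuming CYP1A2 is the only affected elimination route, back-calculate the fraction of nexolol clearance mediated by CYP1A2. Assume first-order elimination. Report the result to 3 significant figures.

Call the CYP1A2 fraction fm. After the interaction, CL_new/CL_old = fm × 5.6 + (1 − fm).
AUC ratio = 1 / (new CL fraction), so new CL fraction = 1 / 0.260 = 3.846.
fm × 5.6 + 1 − fm = 3.846  ⇒  fm × (5.6 − 1) = 2.846  ⇒  fm = 0.619.

0.619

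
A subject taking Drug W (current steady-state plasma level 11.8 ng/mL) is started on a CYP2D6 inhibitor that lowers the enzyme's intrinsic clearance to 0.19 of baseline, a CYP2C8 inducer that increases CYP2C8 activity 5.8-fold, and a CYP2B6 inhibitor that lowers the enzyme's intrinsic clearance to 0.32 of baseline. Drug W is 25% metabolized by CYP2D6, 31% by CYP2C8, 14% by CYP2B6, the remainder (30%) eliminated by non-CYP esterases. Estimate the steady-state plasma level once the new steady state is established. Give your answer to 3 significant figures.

CYP2D6: 0.25 × 0.19 = 0.0475
CYP2C8: 0.31 × 5.8 = 1.798
CYP2B6: 0.14 × 0.32 = 0.0448
Other: 0.3 (unchanged)
New clearance relative to baseline: 0.0475 + 1.798 + 0.0448 + 0.3 = 2.1903.
New steady-state plasma level = 11.8 / 2.1903 = 5.39 ng/mL (concentration scales inversely with clearance).

5.39 ng/mL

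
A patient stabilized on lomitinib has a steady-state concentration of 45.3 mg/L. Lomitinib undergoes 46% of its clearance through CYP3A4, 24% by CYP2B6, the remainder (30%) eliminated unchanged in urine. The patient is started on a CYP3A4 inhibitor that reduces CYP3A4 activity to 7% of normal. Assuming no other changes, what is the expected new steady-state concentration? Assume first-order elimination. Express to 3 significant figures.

CYP3A4: 0.46 × 0.07 = 0.0322
CYP2B6: 0.24 (unchanged)
Other: 0.3 (unchanged)
CL_new/CL_old = 0.0322 + 0.24 + 0.3 = 0.5722.
Steady-state concentration ∝ 1/CL, so new value = 45.3 / 0.5722 = 79.2 mg/L.

79.2 mg/L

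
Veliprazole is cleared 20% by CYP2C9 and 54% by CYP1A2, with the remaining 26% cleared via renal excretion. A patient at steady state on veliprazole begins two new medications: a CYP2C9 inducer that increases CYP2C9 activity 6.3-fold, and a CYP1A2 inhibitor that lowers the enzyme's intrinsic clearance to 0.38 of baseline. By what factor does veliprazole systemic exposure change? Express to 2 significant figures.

0.58

The CYP2C9 pathway (20% of clearance) rises to 6.3× activity: 0.2 × 6.3 = 1.26.
The CYP1A2 pathway (54% of clearance) drops to 0.38× activity: 0.54 × 0.38 = 0.2052.
Non-CYP routes (26%) are unchanged.
CL_new/CL_old = 1.26 + 0.2052 + 0.26 = 1.7252.
Because systemic exposure varies inversely with clearance, the combined effect is 1 / 1.7252 = 0.58.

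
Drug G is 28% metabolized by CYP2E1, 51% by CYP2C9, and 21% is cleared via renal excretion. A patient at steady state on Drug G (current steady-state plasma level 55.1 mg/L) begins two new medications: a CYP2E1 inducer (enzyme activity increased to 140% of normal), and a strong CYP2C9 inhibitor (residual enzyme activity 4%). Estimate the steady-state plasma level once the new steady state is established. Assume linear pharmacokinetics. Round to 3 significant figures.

88.5 mg/L

CYP2E1: 0.28 × 1.4 = 0.392
CYP2C9: 0.51 × 0.04 = 0.0204
Other: 0.21 (unchanged)
Relative clearance = 0.392 + 0.0204 + 0.21 = 0.6224.
Steady-state plasma level ∝ 1/CL: new value = 55.1 / 0.6224 = 88.5 mg/L.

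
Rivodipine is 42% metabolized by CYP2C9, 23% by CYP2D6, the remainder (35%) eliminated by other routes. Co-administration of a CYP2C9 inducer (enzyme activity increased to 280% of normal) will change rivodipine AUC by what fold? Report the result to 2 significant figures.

CYP2C9: 0.42 × 2.8 = 1.176
CYP2D6: 0.23 (unchanged)
Other: 0.35 (unchanged)
CL_new/CL_old = 1.176 + 0.23 + 0.35 = 1.756.
AUC is inversely proportional to clearance, so the fold-change is 1 / 1.756 = 0.57.

0.57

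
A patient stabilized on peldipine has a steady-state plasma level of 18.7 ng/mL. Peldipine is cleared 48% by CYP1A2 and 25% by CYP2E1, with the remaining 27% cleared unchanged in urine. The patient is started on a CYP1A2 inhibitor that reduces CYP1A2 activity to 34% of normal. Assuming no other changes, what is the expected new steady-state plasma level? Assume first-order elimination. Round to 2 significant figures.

The CYP1A2 pathway (48% of clearance) is reduced to 0.34× activity: 0.48 × 0.34 = 0.1632.
CYP2E1 (25%) and the residual 27% are unaffected.
New clearance relative to baseline: 0.1632 + 0.25 + 0.27 = 0.6832.
New steady-state plasma level = baseline ÷ relative clearance = 18.7 / 0.6832 = 27 ng/mL.

27 ng/mL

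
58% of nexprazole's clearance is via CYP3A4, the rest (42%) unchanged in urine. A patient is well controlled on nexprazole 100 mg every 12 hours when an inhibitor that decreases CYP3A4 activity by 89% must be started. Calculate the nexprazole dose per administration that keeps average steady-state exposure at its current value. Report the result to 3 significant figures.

48.4 mg

CYP3A4: 0.58 × 0.11 = 0.0638
Other: 0.42 (unchanged)
CL_new/CL_old = 0.0638 + 0.42 = 0.4838.
To maintain the same steady-state level, dose must scale with clearance: new dose = 100 × 0.4838 = 48.4 mg.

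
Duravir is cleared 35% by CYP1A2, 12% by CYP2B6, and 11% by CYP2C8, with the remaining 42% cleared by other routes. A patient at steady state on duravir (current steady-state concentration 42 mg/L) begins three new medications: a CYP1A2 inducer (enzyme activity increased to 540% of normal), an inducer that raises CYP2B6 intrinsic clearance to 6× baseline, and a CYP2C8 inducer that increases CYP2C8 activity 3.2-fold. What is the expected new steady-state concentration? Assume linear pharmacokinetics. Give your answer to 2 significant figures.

The CYP1A2 pathway (35% of clearance) rises to 5.4× activity: 0.35 × 5.4 = 1.89.
The CYP2B6 pathway (12% of clearance) is boosted to 6× activity: 0.12 × 6 = 0.72.
The CYP2C8 pathway (11% of clearance) rises to 3.2× activity: 0.11 × 3.2 = 0.352.
Non-CYP routes (42%) are unchanged.
Relative clearance = 1.89 + 0.72 + 0.352 + 0.42 = 3.382.
Steady-state concentration ∝ 1/CL: new value = 42 / 3.382 = 12 mg/L.

12 mg/L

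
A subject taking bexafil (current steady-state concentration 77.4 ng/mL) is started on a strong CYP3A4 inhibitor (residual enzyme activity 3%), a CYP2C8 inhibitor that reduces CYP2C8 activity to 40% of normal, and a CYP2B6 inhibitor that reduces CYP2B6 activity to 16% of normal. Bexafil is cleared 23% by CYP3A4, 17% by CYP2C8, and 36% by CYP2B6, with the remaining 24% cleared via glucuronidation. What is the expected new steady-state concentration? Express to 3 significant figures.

CYP3A4: 0.23 × 0.03 = 0.0069
CYP2C8: 0.17 × 0.4 = 0.068
CYP2B6: 0.36 × 0.16 = 0.0576
Other: 0.24 (unchanged)
CL_new/CL_old = 0.0069 + 0.068 + 0.0576 + 0.24 = 0.3725.
Steady-state concentration ∝ 1/CL: new value = 77.4 / 0.3725 = 208 ng/mL.

208 ng/mL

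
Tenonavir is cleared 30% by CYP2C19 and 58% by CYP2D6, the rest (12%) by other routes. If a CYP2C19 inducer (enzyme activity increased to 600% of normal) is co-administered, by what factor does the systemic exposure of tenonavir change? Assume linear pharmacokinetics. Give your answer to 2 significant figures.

0.40

The CYP2C19 pathway (30% of clearance) rises to 6× activity: 0.3 × 6 = 1.8.
CYP2D6 (58%) and the residual 12% are unaffected.
Relative clearance = 1.8 + 0.58 + 0.12 = 2.5.
Since systemic exposure ∝ 1/CL, the ratio is 1 / 2.5 = 0.40.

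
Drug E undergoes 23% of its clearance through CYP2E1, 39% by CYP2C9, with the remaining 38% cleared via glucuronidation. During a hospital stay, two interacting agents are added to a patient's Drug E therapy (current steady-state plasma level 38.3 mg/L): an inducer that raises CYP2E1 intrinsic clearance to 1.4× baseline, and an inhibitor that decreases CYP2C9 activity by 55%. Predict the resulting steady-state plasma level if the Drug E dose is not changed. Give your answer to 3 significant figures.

43.6 mg/L

CYP2E1: 0.23 × 1.4 = 0.322
CYP2C9: 0.39 × 0.45 = 0.1755
Other: 0.38 (unchanged)
Relative clearance = 0.322 + 0.1755 + 0.38 = 0.8775.
New steady-state plasma level = 38.3 / 0.8775 = 43.6 mg/L (concentration scales inversely with clearance).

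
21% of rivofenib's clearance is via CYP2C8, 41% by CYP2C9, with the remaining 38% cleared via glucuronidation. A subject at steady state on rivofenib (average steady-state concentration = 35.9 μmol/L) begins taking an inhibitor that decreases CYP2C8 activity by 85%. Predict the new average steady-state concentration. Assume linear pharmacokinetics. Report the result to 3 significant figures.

The CYP2C8 pathway (21% of clearance) falls to 0.15× activity: 0.21 × 0.15 = 0.0315.
CYP2C9 (41%) and the residual 38% are unaffected.
CL_new/CL_old = 0.0315 + 0.41 + 0.38 = 0.8215.
With dosing unchanged, average steady-state concentration scales as 1/CL: 35.9 / 0.8215 = 43.7 μmol/L.

43.7 μmol/L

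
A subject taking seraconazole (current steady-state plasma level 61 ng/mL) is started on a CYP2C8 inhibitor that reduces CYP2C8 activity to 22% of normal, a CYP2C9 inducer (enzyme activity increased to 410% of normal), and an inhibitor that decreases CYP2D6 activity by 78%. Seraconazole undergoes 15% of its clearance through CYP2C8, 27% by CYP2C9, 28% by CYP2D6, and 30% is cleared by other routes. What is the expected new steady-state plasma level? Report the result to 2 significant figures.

41 ng/mL

The CYP2C8 pathway (15% of clearance) drops to 0.22× activity: 0.15 × 0.22 = 0.033.
The CYP2C9 pathway (27% of clearance) rises to 4.1× activity: 0.27 × 4.1 = 1.107.
The CYP2D6 pathway (28% of clearance) drops to 0.22× activity: 0.28 × 0.22 = 0.0616.
Non-CYP routes (30%) are unchanged.
CL_new/CL_old = 0.033 + 1.107 + 0.0616 + 0.3 = 1.5016.
Dividing the baseline by the relative clearance: 61 / 1.5016 = 41 ng/mL.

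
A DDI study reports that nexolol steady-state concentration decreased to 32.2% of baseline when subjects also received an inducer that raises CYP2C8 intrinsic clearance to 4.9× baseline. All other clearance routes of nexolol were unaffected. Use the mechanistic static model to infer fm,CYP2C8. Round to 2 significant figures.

0.54

Let fm be the CYP2C8 fraction. New clearance relative to baseline = fm × 4.9 + (1 − fm).
Steady-state concentration ratio = 1 / (new CL fraction), so new CL fraction = 1 / 0.322 = 3.106.
fm × 4.9 + 1 − fm = 3.106  ⇒  fm × (4.9 − 1) = 2.106  ⇒  fm = 0.54.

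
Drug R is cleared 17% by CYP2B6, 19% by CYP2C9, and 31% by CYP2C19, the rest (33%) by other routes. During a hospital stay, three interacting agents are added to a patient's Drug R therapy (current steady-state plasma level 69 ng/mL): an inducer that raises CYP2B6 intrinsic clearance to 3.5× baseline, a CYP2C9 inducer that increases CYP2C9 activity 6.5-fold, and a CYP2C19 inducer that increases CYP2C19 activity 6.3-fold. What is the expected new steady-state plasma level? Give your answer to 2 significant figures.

The CYP2B6 pathway (17% of clearance) increases to 3.5× activity: 0.17 × 3.5 = 0.595.
The CYP2C9 pathway (19% of clearance) increases to 6.5× activity: 0.19 × 6.5 = 1.235.
The CYP2C19 pathway (31% of clearance) is boosted to 6.3× activity: 0.31 × 6.3 = 1.953.
Non-CYP routes (33%) are unchanged.
New clearance relative to baseline: 0.595 + 1.235 + 1.953 + 0.33 = 4.113.
Dividing the baseline by the relative clearance: 69 / 4.113 = 17 ng/mL.

17 ng/mL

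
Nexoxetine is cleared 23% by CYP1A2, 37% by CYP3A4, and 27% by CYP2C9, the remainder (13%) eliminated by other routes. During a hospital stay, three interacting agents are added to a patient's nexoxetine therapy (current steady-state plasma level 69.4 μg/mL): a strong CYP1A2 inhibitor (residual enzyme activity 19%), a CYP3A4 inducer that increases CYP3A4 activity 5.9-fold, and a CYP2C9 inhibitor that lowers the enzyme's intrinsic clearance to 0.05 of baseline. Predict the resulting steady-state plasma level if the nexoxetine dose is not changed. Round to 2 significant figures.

The CYP1A2 pathway (23% of clearance) drops to 0.19× activity: 0.23 × 0.19 = 0.0437.
The CYP3A4 pathway (37% of clearance) is boosted to 5.9× activity: 0.37 × 5.9 = 2.183.
The CYP2C9 pathway (27% of clearance) drops to 0.05× activity: 0.27 × 0.05 = 0.0135.
The remaining 13% of clearance is unaffected.
CL_new/CL_old = 0.0437 + 2.183 + 0.0135 + 0.13 = 2.3702.
Dividing the baseline by the relative clearance: 69.4 / 2.3702 = 29 μg/mL.

29 μg/mL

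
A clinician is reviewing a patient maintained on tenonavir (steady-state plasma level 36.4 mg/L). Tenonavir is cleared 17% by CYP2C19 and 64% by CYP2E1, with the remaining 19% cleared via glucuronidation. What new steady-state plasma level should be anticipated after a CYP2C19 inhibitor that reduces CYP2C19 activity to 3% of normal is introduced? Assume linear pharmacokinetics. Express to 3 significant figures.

The CYP2C19 pathway (17% of clearance) drops to 0.03× activity: 0.17 × 0.03 = 0.0051.
CYP2E1 (64%) and the residual 19% are unaffected.
CL_new/CL_old = 0.0051 + 0.64 + 0.19 = 0.8351.
With dosing unchanged, steady-state plasma level scales as 1/CL: 36.4 / 0.8351 = 43.6 mg/L.

43.6 mg/L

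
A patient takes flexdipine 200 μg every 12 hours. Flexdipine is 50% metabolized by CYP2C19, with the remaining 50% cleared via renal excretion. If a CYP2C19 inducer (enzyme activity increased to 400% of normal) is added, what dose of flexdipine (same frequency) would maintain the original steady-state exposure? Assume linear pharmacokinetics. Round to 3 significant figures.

500 μg

The CYP2C19 pathway (50% of clearance) increases to 4× activity: 0.5 × 4 = 2.
The remaining 50% of clearance is unaffected.
Relative clearance = 2 + 0.5 = 2.5.
Css,avg = (dose rate)/CL, so holding Css fixed requires dose ∝ CL: 200 × 2.5 = 500 μg.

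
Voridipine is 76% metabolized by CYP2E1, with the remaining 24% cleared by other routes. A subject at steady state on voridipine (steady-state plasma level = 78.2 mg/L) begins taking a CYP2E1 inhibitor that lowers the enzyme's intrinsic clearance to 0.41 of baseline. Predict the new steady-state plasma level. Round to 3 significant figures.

142 mg/L

The CYP2E1 pathway (76% of clearance) drops to 0.41× activity: 0.76 × 0.41 = 0.3116.
Non-CYP routes (24%) are unchanged.
New clearance relative to baseline: 0.3116 + 0.24 = 0.5516.
New steady-state plasma level = baseline ÷ relative clearance = 78.2 / 0.5516 = 142 mg/L.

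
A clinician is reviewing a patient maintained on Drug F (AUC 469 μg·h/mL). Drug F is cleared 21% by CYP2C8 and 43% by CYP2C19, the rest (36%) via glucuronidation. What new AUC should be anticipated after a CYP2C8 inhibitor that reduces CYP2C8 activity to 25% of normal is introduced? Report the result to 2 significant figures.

The CYP2C8 pathway (21% of clearance) drops to 0.25× activity: 0.21 × 0.25 = 0.0525.
CYP2C19 (43%) and the residual 36% are unaffected.
New clearance relative to baseline: 0.0525 + 0.43 + 0.36 = 0.8425.
New AUC = baseline ÷ relative clearance = 469 / 0.8425 = 5.6 × 10² μg·h/mL.

5.6 × 10² μg·h/mL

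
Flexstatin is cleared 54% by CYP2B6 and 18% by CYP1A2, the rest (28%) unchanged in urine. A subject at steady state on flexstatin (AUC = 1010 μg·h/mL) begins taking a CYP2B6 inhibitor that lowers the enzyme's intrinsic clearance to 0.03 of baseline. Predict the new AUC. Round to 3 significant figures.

2.12 × 10³ μg·h/mL

The CYP2B6 pathway (54% of clearance) is reduced to 0.03× activity: 0.54 × 0.03 = 0.0162.
CYP1A2 (18%) and the residual 28% are unaffected.
Relative clearance = 0.0162 + 0.18 + 0.28 = 0.4762.
New AUC = baseline ÷ relative clearance = 1010 / 0.4762 = 2.12 × 10³ μg·h/mL.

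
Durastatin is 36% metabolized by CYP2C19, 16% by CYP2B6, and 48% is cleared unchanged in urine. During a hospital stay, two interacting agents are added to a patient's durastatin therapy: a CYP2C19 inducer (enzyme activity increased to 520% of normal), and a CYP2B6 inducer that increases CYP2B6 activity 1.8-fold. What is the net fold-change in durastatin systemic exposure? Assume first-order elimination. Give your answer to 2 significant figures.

0.38

The CYP2C19 pathway (36% of clearance) rises to 5.2× activity: 0.36 × 5.2 = 1.872.
The CYP2B6 pathway (16% of clearance) is boosted to 1.8× activity: 0.16 × 1.8 = 0.288.
The remaining 48% of clearance is unaffected.
CL_new/CL_old = 1.872 + 0.288 + 0.48 = 2.64.
Systemic exposure ∝ 1/CL: fold-change = 1 / 2.64 = 0.38.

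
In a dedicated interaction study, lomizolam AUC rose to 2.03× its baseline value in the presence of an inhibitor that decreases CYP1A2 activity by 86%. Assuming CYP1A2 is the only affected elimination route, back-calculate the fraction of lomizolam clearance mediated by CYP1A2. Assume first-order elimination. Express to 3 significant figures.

0.590

Let x = fm,CYP1A2. Because AUC ∝ 1/CL, relative clearance fell to 1/2.03 = 0.4926.
Only the CYP1A2 route changed, so 0.4926 = x·0.14 + (1 − x), giving x = 0.590.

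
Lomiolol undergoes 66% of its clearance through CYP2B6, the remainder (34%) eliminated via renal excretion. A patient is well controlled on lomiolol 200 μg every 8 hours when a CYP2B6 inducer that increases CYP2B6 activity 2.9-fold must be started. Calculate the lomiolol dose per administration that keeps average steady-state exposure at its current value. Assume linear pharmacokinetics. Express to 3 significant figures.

451 μg

CYP2B6: 0.66 × 2.9 = 1.914
Other: 0.34 (unchanged)
CL_new/CL_old = 1.914 + 0.34 = 2.254.
Exposure is unchanged when dose changes in proportion to clearance. New dose = 200 μg × 2.254 = 451 μg.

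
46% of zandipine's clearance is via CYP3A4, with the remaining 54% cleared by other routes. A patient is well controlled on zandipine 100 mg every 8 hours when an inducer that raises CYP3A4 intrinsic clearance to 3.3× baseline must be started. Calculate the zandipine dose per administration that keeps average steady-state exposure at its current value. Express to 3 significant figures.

CYP3A4: 0.46 × 3.3 = 1.518
Other: 0.54 (unchanged)
CL_new/CL_old = 1.518 + 0.54 = 2.058.
To maintain the same steady-state level, dose must scale with clearance: new dose = 100 × 2.058 = 206 mg.

206 mg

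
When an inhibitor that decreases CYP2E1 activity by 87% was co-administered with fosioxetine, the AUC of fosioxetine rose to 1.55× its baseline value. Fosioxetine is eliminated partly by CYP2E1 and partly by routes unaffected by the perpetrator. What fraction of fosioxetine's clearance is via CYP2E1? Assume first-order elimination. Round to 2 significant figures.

CL'/CL = 1 / 1.55 = 0.6452
0.13·fm + (1 − fm) = 0.6452
fm = (0.6452 − 1) / (0.13 − 1) = 0.41

0.41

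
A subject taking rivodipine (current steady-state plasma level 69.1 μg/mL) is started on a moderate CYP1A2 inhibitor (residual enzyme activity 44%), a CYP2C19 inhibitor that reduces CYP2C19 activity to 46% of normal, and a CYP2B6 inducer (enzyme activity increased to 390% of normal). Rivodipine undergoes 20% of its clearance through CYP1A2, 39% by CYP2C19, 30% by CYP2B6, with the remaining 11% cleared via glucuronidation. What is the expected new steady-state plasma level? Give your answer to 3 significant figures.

CYP1A2: 0.2 × 0.44 = 0.088
CYP2C19: 0.39 × 0.46 = 0.1794
CYP2B6: 0.3 × 3.9 = 1.17
Other: 0.11 (unchanged)
New clearance relative to baseline: 0.088 + 0.1794 + 1.17 + 0.11 = 1.5474.
New steady-state plasma level = 69.1 / 1.5474 = 44.7 μg/mL (concentration scales inversely with clearance).

44.7 μg/mL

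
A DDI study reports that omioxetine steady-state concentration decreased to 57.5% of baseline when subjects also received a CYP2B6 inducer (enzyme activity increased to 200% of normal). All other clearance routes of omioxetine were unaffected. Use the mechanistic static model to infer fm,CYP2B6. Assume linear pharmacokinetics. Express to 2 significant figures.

CL'/CL = 1 / 0.575 = 1.739
2·fm + (1 − fm) = 1.739
fm = (1.739 − 1) / (2 − 1) = 0.74

0.74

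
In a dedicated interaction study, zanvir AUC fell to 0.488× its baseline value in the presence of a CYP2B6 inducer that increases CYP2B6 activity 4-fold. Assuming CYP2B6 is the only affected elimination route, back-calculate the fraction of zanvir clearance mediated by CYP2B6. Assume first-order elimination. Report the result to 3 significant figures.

0.350

CL'/CL = 1 / 0.488 = 2.049
4·fm + (1 − fm) = 2.049
fm = (2.049 − 1) / (4 − 1) = 0.350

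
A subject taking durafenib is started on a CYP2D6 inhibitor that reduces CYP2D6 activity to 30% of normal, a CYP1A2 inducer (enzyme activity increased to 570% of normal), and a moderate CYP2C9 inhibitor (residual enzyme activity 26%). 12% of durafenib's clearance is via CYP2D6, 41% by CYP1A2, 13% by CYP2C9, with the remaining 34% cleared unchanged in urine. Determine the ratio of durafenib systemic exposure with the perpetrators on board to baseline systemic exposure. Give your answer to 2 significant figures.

CYP2D6: 0.12 × 0.3 = 0.036
CYP1A2: 0.41 × 5.7 = 2.337
CYP2C9: 0.13 × 0.26 = 0.0338
Other: 0.34 (unchanged)
New clearance relative to baseline: 0.036 + 2.337 + 0.0338 + 0.34 = 2.7468.
Systemic exposure ∝ 1/CL: fold-change = 1 / 2.7468 = 0.36.

0.36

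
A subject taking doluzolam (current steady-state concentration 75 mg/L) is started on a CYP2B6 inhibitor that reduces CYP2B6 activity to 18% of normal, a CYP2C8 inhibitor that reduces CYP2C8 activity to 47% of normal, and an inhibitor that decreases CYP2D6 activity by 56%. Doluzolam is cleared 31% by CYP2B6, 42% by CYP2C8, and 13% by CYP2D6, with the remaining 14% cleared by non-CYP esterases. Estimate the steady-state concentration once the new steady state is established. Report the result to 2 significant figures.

The CYP2B6 pathway (31% of clearance) falls to 0.18× activity: 0.31 × 0.18 = 0.0558.
The CYP2C8 pathway (42% of clearance) drops to 0.47× activity: 0.42 × 0.47 = 0.1974.
The CYP2D6 pathway (13% of clearance) falls to 0.44× activity: 0.13 × 0.44 = 0.0572.
The remaining 14% of clearance is unaffected.
Relative clearance = 0.0558 + 0.1974 + 0.0572 + 0.14 = 0.4504.
New steady-state concentration = 75 / 0.4504 = 1.7 × 10² mg/L (concentration scales inversely with clearance).

1.7 × 10² mg/L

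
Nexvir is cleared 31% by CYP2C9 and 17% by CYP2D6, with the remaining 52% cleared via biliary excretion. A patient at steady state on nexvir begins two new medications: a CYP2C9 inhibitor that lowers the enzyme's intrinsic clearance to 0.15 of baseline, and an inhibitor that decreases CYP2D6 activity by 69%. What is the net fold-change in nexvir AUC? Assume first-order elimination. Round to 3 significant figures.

1.61

The CYP2C9 pathway (31% of clearance) is reduced to 0.15× activity: 0.31 × 0.15 = 0.0465.
The CYP2D6 pathway (17% of clearance) is reduced to 0.31× activity: 0.17 × 0.31 = 0.0527.
Non-CYP routes (52%) are unchanged.
CL_new/CL_old = 0.0465 + 0.0527 + 0.52 = 0.6192.
AUC ∝ 1/CL: fold-change = 1 / 0.6192 = 1.61.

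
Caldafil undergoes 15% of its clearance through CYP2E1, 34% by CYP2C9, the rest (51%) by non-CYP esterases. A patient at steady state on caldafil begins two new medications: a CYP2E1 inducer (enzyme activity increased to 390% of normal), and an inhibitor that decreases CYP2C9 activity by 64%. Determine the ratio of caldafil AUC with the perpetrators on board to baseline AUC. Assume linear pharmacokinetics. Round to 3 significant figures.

The CYP2E1 pathway (15% of clearance) rises to 3.9× activity: 0.15 × 3.9 = 0.585.
The CYP2C9 pathway (34% of clearance) falls to 0.36× activity: 0.34 × 0.36 = 0.1224.
The remaining 51% of clearance is unaffected.
CL_new/CL_old = 0.585 + 0.1224 + 0.51 = 1.2174.
AUC ∝ 1/CL: fold-change = 1 / 1.2174 = 0.821.

0.821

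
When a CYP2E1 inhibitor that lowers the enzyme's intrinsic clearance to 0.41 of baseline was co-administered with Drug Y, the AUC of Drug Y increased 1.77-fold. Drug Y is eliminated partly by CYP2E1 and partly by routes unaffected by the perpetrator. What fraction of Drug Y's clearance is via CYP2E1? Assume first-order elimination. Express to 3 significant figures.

Let fm be the CYP2E1 fraction. New clearance relative to baseline = fm × 0.41 + (1 − fm).
AUC ratio = 1 / (new CL fraction), so new CL fraction = 1 / 1.77 = 0.565.
fm × 0.41 + 1 − fm = 0.565  ⇒  fm × (0.41 − 1) = −0.435  ⇒  fm = 0.737.

0.737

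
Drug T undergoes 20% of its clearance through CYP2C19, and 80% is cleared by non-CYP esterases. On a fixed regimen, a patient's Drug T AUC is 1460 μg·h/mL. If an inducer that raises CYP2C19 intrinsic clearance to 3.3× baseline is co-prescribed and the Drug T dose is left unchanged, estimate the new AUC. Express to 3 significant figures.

The CYP2C19 pathway (20% of clearance) rises to 3.3× activity: 0.2 × 3.3 = 0.66.
The remaining 80% of clearance is unaffected.
New clearance relative to baseline: 0.66 + 0.8 = 1.46.
New AUC = baseline ÷ relative clearance = 1460 / 1.46 = 1.00 × 10³ μg·h/mL.

1.00 × 10³ μg·h/mL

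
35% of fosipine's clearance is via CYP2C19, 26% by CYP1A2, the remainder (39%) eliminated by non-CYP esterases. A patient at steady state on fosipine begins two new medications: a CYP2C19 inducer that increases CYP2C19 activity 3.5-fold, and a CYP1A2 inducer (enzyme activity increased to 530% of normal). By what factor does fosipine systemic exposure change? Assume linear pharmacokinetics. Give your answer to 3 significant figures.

The CYP2C19 pathway (35% of clearance) rises to 3.5× activity: 0.35 × 3.5 = 1.225.
The CYP1A2 pathway (26% of clearance) increases to 5.3× activity: 0.26 × 5.3 = 1.378.
The remaining 39% of clearance is unaffected.
New clearance relative to baseline: 1.225 + 1.378 + 0.39 = 2.993.
Systemic exposure ∝ 1/CL: fold-change = 1 / 2.993 = 0.334.

0.334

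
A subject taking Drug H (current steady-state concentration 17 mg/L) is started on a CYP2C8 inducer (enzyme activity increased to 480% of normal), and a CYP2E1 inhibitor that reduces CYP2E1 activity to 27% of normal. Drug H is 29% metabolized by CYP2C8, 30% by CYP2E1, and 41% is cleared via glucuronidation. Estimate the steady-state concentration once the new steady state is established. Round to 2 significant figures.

The CYP2C8 pathway (29% of clearance) rises to 4.8× activity: 0.29 × 4.8 = 1.392.
The CYP2E1 pathway (30% of clearance) falls to 0.27× activity: 0.3 × 0.27 = 0.081.
Non-CYP routes (41%) are unchanged.
Relative clearance = 1.392 + 0.081 + 0.41 = 1.883.
Steady-state concentration ∝ 1/CL: new value = 17 / 1.883 = 9.0 mg/L.

9.0 mg/L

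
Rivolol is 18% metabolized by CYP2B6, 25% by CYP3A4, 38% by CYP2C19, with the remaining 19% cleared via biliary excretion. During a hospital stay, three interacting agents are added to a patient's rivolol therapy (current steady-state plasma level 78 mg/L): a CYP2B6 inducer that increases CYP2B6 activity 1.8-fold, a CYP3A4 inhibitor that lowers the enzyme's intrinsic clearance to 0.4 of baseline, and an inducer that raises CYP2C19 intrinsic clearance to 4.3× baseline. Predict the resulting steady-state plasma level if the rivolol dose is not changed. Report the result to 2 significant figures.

35 mg/L

CYP2B6: 0.18 × 1.8 = 0.324
CYP3A4: 0.25 × 0.4 = 0.1
CYP2C19: 0.38 × 4.3 = 1.634
Other: 0.19 (unchanged)
CL_new/CL_old = 0.324 + 0.1 + 1.634 + 0.19 = 2.248.
Dividing the baseline by the relative clearance: 78 / 2.248 = 35 mg/L.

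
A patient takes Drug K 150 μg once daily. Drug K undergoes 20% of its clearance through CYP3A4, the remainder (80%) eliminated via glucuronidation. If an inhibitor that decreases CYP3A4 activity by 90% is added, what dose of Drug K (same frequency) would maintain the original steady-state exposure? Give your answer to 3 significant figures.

The CYP3A4 pathway (20% of clearance) drops to 0.1× activity: 0.2 × 0.1 = 0.02.
Non-CYP routes (80%) are unchanged.
Relative clearance = 0.02 + 0.8 = 0.82.
To maintain the same steady-state level, dose must scale with clearance: new dose = 150 × 0.82 = 123 μg.

123 μg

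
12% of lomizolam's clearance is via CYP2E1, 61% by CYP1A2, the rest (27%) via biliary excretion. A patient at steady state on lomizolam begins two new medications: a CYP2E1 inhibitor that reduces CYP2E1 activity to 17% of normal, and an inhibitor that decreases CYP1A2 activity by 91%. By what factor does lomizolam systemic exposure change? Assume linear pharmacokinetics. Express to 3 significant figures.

2.90

The CYP2E1 pathway (12% of clearance) is reduced to 0.17× activity: 0.12 × 0.17 = 0.0204.
The CYP1A2 pathway (61% of clearance) is reduced to 0.09× activity: 0.61 × 0.09 = 0.0549.
The remaining 27% of clearance is unaffected.
Relative clearance = 0.0204 + 0.0549 + 0.27 = 0.3453.
Net systemic exposure ratio = 1 / 0.3453 = 2.90.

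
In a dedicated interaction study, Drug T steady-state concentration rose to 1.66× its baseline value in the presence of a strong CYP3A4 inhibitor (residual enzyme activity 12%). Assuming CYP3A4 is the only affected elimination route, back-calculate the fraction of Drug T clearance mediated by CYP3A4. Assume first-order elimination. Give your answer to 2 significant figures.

0.45

CL'/CL = 1 / 1.66 = 0.6024
0.12·fm + (1 − fm) = 0.6024
fm = (0.6024 − 1) / (0.12 − 1) = 0.45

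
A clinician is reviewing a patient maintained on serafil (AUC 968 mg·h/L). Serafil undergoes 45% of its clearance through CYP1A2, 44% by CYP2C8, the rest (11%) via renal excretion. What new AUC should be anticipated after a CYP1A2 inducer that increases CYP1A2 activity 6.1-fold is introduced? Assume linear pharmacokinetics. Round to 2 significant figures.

2.9 × 10² mg·h/L

The CYP1A2 pathway (45% of clearance) rises to 6.1× activity: 0.45 × 6.1 = 2.745.
CYP2C8 (44%) and the residual 11% are unaffected.
Relative clearance = 2.745 + 0.44 + 0.11 = 3.295.
New AUC = baseline ÷ relative clearance = 968 / 3.295 = 2.9 × 10² mg·h/L.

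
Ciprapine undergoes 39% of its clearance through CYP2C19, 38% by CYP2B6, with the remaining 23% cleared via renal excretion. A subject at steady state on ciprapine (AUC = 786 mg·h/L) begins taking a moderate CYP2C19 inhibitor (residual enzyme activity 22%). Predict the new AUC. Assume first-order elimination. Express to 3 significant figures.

The CYP2C19 pathway (39% of clearance) is reduced to 0.22× activity: 0.39 × 0.22 = 0.0858.
CYP2B6 (38%) and the residual 23% are unaffected.
CL_new/CL_old = 0.0858 + 0.38 + 0.23 = 0.6958.
New AUC = baseline ÷ relative clearance = 786 / 0.6958 = 1.13 × 10³ mg·h/L.

1.13 × 10³ mg·h/L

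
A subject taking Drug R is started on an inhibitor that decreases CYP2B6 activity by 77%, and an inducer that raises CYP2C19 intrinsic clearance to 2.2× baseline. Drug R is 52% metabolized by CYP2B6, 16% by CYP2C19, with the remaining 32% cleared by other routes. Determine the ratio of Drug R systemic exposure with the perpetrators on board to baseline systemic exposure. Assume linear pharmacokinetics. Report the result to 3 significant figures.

CYP2B6: 0.52 × 0.23 = 0.1196
CYP2C19: 0.16 × 2.2 = 0.352
Other: 0.32 (unchanged)
Relative clearance = 0.1196 + 0.352 + 0.32 = 0.7916.
Systemic exposure ∝ 1/CL: fold-change = 1 / 0.7916 = 1.26.

1.26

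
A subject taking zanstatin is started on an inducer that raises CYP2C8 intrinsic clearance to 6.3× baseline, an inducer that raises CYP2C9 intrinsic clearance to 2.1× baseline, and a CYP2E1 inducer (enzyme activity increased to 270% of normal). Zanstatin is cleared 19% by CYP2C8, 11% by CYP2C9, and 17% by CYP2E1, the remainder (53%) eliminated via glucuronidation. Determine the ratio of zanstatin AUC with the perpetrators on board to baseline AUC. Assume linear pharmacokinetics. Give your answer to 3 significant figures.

0.414

The CYP2C8 pathway (19% of clearance) increases to 6.3× activity: 0.19 × 6.3 = 1.197.
The CYP2C9 pathway (11% of clearance) is boosted to 2.1× activity: 0.11 × 2.1 = 0.231.
The CYP2E1 pathway (17% of clearance) rises to 2.7× activity: 0.17 × 2.7 = 0.459.
The remaining 53% of clearance is unaffected.
New clearance relative to baseline: 1.197 + 0.231 + 0.459 + 0.53 = 2.417.
Net AUC ratio = 1 / 2.417 = 0.414.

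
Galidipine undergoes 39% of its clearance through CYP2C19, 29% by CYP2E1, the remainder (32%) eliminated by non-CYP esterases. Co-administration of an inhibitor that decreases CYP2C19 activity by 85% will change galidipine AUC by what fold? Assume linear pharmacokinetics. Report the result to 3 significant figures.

The CYP2C19 pathway (39% of clearance) drops to 0.15× activity: 0.39 × 0.15 = 0.0585.
CYP2E1 (29%) and the residual 32% are unaffected.
Relative clearance = 0.0585 + 0.29 + 0.32 = 0.6685.
AUC is inversely proportional to clearance, so the fold-change is 1 / 0.6685 = 1.50.

1.50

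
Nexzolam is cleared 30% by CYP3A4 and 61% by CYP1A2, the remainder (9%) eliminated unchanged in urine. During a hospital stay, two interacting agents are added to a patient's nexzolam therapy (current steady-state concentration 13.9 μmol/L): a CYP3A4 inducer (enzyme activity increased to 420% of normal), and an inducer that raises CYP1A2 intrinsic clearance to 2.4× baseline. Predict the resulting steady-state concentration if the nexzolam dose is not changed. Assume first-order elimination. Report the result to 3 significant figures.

4.94 μmol/L

CYP3A4: 0.3 × 4.2 = 1.26
CYP1A2: 0.61 × 2.4 = 1.464
Other: 0.09 (unchanged)
New clearance relative to baseline: 1.26 + 1.464 + 0.09 = 2.814.
New steady-state concentration = 13.9 / 2.814 = 4.94 μmol/L (concentration scales inversely with clearance).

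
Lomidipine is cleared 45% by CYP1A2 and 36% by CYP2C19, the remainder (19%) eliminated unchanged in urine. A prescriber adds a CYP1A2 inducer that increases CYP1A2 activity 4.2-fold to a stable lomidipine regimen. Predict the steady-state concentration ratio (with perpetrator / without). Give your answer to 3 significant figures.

The CYP1A2 pathway (45% of clearance) increases to 4.2× activity: 0.45 × 4.2 = 1.89.
CYP2C19 (36%) and the residual 19% are unaffected.
CL_new/CL_old = 1.89 + 0.36 + 0.19 = 2.44.
Since steady-state concentration ∝ 1/CL, the ratio is 1 / 2.44 = 0.410.

0.410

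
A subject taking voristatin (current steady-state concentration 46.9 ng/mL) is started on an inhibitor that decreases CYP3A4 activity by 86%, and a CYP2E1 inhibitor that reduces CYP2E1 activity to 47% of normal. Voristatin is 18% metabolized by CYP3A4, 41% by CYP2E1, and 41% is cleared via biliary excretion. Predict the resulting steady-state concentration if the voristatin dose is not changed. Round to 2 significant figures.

The CYP3A4 pathway (18% of clearance) drops to 0.14× activity: 0.18 × 0.14 = 0.0252.
The CYP2E1 pathway (41% of clearance) falls to 0.47× activity: 0.41 × 0.47 = 0.1927.
Non-CYP routes (41%) are unchanged.
CL_new/CL_old = 0.0252 + 0.1927 + 0.41 = 0.6279.
Dividing the baseline by the relative clearance: 46.9 / 0.6279 = 75 ng/mL.

75 ng/mL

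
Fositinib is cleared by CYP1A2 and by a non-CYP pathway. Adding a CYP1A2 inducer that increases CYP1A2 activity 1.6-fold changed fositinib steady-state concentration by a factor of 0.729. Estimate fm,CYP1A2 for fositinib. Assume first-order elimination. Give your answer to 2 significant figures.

Let fm be the CYP1A2 fraction. New clearance relative to baseline = fm × 1.6 + (1 − fm).
Steady-state concentration ratio = 1 / (new CL fraction), so new CL fraction = 1 / 0.729 = 1.372.
fm × 1.6 + 1 − fm = 1.372  ⇒  fm × (1.6 − 1) = 0.3717  ⇒  fm = 0.62.

0.62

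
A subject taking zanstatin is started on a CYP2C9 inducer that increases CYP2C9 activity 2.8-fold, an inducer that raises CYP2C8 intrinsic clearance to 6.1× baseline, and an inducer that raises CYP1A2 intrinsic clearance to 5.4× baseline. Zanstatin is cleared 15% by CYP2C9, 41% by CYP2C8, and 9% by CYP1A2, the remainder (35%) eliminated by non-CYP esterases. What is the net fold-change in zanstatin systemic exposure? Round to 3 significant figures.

0.266

The CYP2C9 pathway (15% of clearance) increases to 2.8× activity: 0.15 × 2.8 = 0.42.
The CYP2C8 pathway (41% of clearance) increases to 6.1× activity: 0.41 × 6.1 = 2.501.
The CYP1A2 pathway (9% of clearance) increases to 5.4× activity: 0.09 × 5.4 = 0.486.
The remaining 35% of clearance is unaffected.
CL_new/CL_old = 0.42 + 2.501 + 0.486 + 0.35 = 3.757.
Systemic exposure ∝ 1/CL: fold-change = 1 / 3.757 = 0.266.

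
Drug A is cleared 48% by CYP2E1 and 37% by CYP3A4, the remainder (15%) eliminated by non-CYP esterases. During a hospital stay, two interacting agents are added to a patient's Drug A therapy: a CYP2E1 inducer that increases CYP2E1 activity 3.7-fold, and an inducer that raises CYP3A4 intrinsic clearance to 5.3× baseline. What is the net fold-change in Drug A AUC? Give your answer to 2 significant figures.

The CYP2E1 pathway (48% of clearance) is boosted to 3.7× activity: 0.48 × 3.7 = 1.776.
The CYP3A4 pathway (37% of clearance) increases to 5.3× activity: 0.37 × 5.3 = 1.961.
The remaining 15% of clearance is unaffected.
CL_new/CL_old = 1.776 + 1.961 + 0.15 = 3.887.
Net AUC ratio = 1 / 3.887 = 0.26.

0.26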